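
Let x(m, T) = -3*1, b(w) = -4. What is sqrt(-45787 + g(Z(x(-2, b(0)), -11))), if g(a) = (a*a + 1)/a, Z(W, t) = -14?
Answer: I*sqrt(8977010)/14 ≈ 214.01*I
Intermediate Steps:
x(m, T) = -3
g(a) = (1 + a**2)/a (g(a) = (a**2 + 1)/a = (1 + a**2)/a)
sqrt(-45787 + g(Z(x(-2, b(0)), -11))) = sqrt(-45787 + (-14 + 1/(-14))) = sqrt(-45787 + (-14 - 1/14)) = sqrt(-45787 - 197/14) = sqrt(-641215/14) = I*sqrt(8977010)/14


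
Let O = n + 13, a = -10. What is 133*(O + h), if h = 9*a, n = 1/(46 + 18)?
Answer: -655291/64 ≈ -10239.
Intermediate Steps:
n = 1/64 ≈ 0.015625
h = -90 (h = 9*(-10) = -90)
O = 833/64 (O = 1/64 + 13 = 833/64 ≈ 13.016)
133*(O + h) = 133*(833/64 - 90) = 133*(-4927/64) = -655291/64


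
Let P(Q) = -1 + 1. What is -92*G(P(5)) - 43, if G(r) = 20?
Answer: -1883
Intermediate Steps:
P(Q) = 0
-92*G(P(5)) - 43 = -92*20 - 43 = -1840 - 43 = -1883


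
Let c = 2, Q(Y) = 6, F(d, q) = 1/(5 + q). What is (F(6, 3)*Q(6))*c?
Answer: 3/2 ≈ 1.5000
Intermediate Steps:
(F(6, 3)*Q(6))*c = (6/(5 + 3))*2 = (6/8)*2 = ((⅛)*6)*2 = (¾)*2 = 3/2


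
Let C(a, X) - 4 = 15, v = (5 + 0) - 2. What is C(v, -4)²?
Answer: 361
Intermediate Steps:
v = 3 (v = 5 - 2 = 3)
C(a, X) = 19 (C(a, X) = 4 + 15 = 19)
C(v, -4)² = 19² = 361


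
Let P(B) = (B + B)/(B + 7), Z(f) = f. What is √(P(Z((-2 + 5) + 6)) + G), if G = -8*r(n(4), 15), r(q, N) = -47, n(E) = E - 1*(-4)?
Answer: √6034/4 ≈ 19.420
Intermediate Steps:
n(E) = 4 + E (n(E) = E + 4 = 4 + E)
P(B) = 2*B/(7 + B) (P(B) = (2*B)/(7 + B) = 2*B/(7 + B))
G = 376 (G = -8*(-47) = 376)
√(P(Z((-2 + 5) + 6)) + G) = √(2*((-2 + 5) + 6)/(7 + ((-2 + 5) + 6)) + 376) = √(2*(3 + 6)/(7 + (3 + 6)) + 376) = √(2*9/(7 + 9) + 376) = √(2*9/16 + 376) = √(2*9*(1/16) + 376) = √(9/8 + 376) = √(3017/8) = √6034/4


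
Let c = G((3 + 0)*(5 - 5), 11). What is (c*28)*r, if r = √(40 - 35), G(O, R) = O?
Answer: 0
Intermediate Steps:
c = 0 (c = (3 + 0)*(5 - 5) = 3*0 = 0)
r = √5 ≈ 2.2361
(c*28)*r = (0*28)*√5 = 0*√5 = 0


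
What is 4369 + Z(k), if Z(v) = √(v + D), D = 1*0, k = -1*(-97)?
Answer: 4369 + √97 ≈ 4378.9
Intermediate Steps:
k = 97
D = 0
Z(v) = √v (Z(v) = √(v + 0) = √v)
4369 + Z(k) = 4369 + √97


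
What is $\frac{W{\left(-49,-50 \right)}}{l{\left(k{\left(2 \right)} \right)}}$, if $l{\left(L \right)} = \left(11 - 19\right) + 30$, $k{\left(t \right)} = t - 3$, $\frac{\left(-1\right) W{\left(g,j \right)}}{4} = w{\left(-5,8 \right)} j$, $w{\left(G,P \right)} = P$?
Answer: $\frac{800}{11} \approx 72.727$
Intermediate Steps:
$W{\left(g,j \right)} = - 32 j$ ($W{\left(g,j \right)} = - 4 \cdot 8 j = - 32 j$)
$k{\left(t \right)} = -3 + t$ ($k{\left(t \right)} = t - 3 = -3 + t$)
$l{\left(L \right)} = 22$ ($l{\left(L \right)} = -8 + 30 = 22$)
$\frac{W{\left(-49,-50 \right)}}{l{\left(k{\left(2 \right)} \right)}} = \frac{\left(-32\right) \left(-50\right)}{22} = 1600 \cdot \frac{1}{22} = \frac{800}{11}$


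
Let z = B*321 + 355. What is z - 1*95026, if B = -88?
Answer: -122919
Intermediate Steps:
z = -27893 (z = -88*321 + 355 = -28248 + 355 = -27893)
z - 1*95026 = -27893 - 1*95026 = -27893 - 95026 = -122919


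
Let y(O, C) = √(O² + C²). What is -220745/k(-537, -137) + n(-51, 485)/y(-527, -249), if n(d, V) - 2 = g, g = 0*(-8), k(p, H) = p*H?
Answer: -220745/73569 + √339730/169865 ≈ -2.9971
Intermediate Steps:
k(p, H) = H*p
y(O, C) = √(C² + O²)
g = 0
n(d, V) = 2 (n(d, V) = 2 + 0 = 2)
-220745/k(-537, -137) + n(-51, 485)/y(-527, -249) = -220745/((-137*(-537))) + 2/(√((-249)² + (-527)²)) = -220745/73569 + 2/(√(62001 + 277729)) = -220745*1/73569 + 2/(√339730) = -220745/73569 + 2*(√339730/339730) = -220745/73569 + √339730/169865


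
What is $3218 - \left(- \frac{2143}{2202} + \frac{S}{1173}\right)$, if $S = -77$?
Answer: $\frac{2771534507}{860982} \approx 3219.0$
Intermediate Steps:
$3218 - \left(- \frac{2143}{2202} + \frac{S}{1173}\right) = 3218 - \left(- \frac{2143}{2202} - \frac{77}{1173}\right) = 3218 - - \frac{894431}{860982} = 3218 + \frac{894431}{860982} = \frac{2771534507}{860982}$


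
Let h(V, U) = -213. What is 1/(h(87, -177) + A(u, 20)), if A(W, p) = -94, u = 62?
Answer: -1/307 ≈ -0.0032573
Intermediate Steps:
1/(h(87, -177) + A(u, 20)) = 1/(-213 - 94) = 1/(-307) = -1/307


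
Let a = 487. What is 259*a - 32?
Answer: 126101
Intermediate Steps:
259*a - 32 = 259*487 - 32 = 126133 - 32 = 126101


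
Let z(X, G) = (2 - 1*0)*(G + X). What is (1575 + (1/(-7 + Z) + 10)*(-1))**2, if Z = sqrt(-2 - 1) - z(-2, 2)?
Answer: 3*(11430760*sqrt(3) + 37562087*I)/(2*(7*sqrt(3) + 23*I)) ≈ 2.4496e+6 + 104.27*I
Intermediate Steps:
z(X, G) = 2*G + 2*X (z(X, G) = (2 + 0)*(G + X) = 2*(G + X) = 2*G + 2*X)
Z = I*sqrt(3) (Z = sqrt(-2 - 1) - (2*2 + 2*(-2)) = sqrt(-3) - (4 - 4) = I*sqrt(3) - 1*0 = I*sqrt(3) + 0 = I*sqrt(3) ≈ 1.732*I)
(1575 + (1/(-7 + Z) + 10)*(-1))**2 = (1575 + (1/(-7 + I*sqrt(3)) + 10)*(-1))**2 = (1575 + (10 + 1/(-7 + I*sqrt(3)))*(-1))**2 = (1575 + (-10 - 1/(-7 + I*sqrt(3))))**2 = (1565 - 1/(-7 + I*sqrt(3)))**2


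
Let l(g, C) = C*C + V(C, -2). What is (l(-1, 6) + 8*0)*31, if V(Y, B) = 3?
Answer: 1209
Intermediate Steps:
l(g, C) = 3 + C**2 (l(g, C) = C*C + 3 = C**2 + 3 = 3 + C**2)
(l(-1, 6) + 8*0)*31 = ((3 + 6**2) + 8*0)*31 = ((3 + 36) + 0)*31 = (39 + 0)*31 = 39*31 = 1209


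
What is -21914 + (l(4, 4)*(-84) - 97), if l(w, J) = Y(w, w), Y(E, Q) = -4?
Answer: -21675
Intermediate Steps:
l(w, J) = -4
-21914 + (l(4, 4)*(-84) - 97) = -21914 + (-4*(-84) - 97) = -21914 + (336 - 97) = -21914 + 239 = -21675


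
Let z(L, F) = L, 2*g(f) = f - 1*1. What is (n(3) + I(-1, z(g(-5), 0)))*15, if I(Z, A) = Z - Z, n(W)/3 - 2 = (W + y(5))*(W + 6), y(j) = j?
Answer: 3330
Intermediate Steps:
g(f) = -½ + f/2 (g(f) = (f - 1*1)/2 = (f - 1)/2 = (-1 + f)/2 = -½ + f/2)
n(W) = 6 + 3*(5 + W)*(6 + W) (n(W) = 6 + 3*((W + 5)*(W + 6)) = 6 + 3*((5 + W)*(6 + W)) = 6 + 3*(5 + W)*(6 + W))
I(Z, A) = 0
(n(3) + I(-1, z(g(-5), 0)))*15 = ((96 + 3*3² + 33*3) + 0)*15 = ((96 + 3*9 + 99) + 0)*15 = ((96 + 27 + 99) + 0)*15 = (222 + 0)*15 = 222*15 = 3330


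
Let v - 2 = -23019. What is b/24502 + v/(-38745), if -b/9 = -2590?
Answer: 733554242/474664995 ≈ 1.5454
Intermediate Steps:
b = 23310 (b = -9*(-2590) = 23310)
v = -23017 (v = 2 - 23019 = -23017)
b/24502 + v/(-38745) = 23310/24502 - 23017/(-38745) = 23310*(1/24502) - 23017*(-1/38745) = 11655/12251 + 23017/38745 = 733554242/474664995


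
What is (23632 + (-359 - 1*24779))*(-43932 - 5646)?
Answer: 74664468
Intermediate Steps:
(23632 + (-359 - 1*24779))*(-43932 - 5646) = (23632 + (-359 - 24779))*(-49578) = (23632 - 25138)*(-49578) = -1506*(-49578) = 74664468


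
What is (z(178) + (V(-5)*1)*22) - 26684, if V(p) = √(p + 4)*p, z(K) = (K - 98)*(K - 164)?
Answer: -25564 - 110*I ≈ -25564.0 - 110.0*I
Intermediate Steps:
z(K) = (-164 + K)*(-98 + K) (z(K) = (-98 + K)*(-164 + K) = (-164 + K)*(-98 + K))
V(p) = p*√(4 + p) (V(p) = √(4 + p)*p = p*√(4 + p))
(z(178) + (V(-5)*1)*22) - 26684 = ((16072 + 178² - 262*178) + (-5*√(4 - 5)*1)*22) - 26684 = ((16072 + 31684 - 46636) + (-5*I*1)*22) - 26684 = (1120 + (-5*I*1)*22) - 26684 = (1120 - 5*I*22) - 26684 = (1120 - 110*I) - 26684 = -25564 - 110*I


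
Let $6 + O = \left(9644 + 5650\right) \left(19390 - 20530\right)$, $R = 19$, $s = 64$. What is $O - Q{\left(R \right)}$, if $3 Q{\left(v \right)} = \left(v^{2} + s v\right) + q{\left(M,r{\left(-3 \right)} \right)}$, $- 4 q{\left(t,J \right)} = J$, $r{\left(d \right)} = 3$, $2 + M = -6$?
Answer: $- \frac{209228297}{12} \approx -1.7436 \cdot 10^{7}$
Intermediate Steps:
$M = -8$ ($M = -2 - 6 = -8$)
$q{\left(t,J \right)} = - \frac{J}{4}$
$Q{\left(v \right)} = - \frac{1}{4} + \frac{v^{2}}{3} + \frac{64 v}{3}$ ($Q{\left(v \right)} = \frac{\left(v^{2} + 64 v\right) - \frac{3}{4}}{3} = \frac{- \frac{3}{4} + v^{2} + 64 v}{3} = - \frac{1}{4} + \frac{v^{2}}{3} + \frac{64 v}{3}$)
$O = -17435166$ ($O = -6 + \left(9644 + 5650\right) \left(19390 - 20530\right) = -6 + 15294 \left(-1140\right) = -6 - 17435160 = -17435166$)
$O - Q{\left(R \right)} = -17435166 - \left(- \frac{1}{4} + \frac{19^{2}}{3} + \frac{64}{3} \cdot 19\right) = -17435166 - \left(- \frac{1}{4} + \frac{1}{3} \cdot 361 + \frac{1216}{3}\right) = -17435166 - \left(- \frac{1}{4} + \frac{361}{3} + \frac{1216}{3}\right) = -17435166 - \frac{6305}{12} = - \frac{209228297}{12}$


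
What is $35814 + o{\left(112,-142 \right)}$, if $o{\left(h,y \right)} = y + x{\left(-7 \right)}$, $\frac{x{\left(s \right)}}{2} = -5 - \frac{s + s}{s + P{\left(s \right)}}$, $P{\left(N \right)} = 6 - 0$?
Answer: $35634$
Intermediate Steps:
$P{\left(N \right)} = 6$ ($P{\left(N \right)} = 6 + 0 = 6$)
$x{\left(s \right)} = -10 - \frac{4 s}{6 + s}$ ($x{\left(s \right)} = 2 \left(-5 - \frac{s + s}{s + 6}\right) = 2 \left(-5 - \frac{2 s}{6 + s}\right) = -10 - \frac{4 s}{6 + s}$)
$o{\left(h,y \right)} = -38 + y$ ($o{\left(h,y \right)} = y + \frac{2 \left(-30 - -49\right)}{6 - 7} = y + \frac{2 \left(-30 + 49\right)}{-1} = y + 2 \left(-1\right) 19 = y - 38 = -38 + y$)
$35814 + o{\left(112,-142 \right)} = 35814 - 180 = 35634$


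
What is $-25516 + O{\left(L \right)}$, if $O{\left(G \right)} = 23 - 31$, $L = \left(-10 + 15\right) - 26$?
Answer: $-25524$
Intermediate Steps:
$L = -21$ ($L = 5 - 26 = -21$)
$O{\left(G \right)} = -8$ ($O{\left(G \right)} = 23 - 31 = -8$)
$-25516 + O{\left(L \right)} = -25516 - 8 = -25524$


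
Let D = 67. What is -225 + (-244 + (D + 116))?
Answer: -286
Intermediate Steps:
-225 + (-244 + (D + 116)) = -225 + (-244 + (67 + 116)) = -225 + (-244 + 183) = -225 - 61 = -286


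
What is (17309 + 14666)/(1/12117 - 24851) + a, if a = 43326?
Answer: 13045918875441/301119566 ≈ 43325.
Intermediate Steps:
(17309 + 14666)/(1/12117 - 24851) + a = (17309 + 14666)/(1/12117 - 24851) + 43326 = 31975/(1/12117 - 24851) + 43326 = 31975/(-301119566/12117) + 43326 = 31975*(-12117/301119566) + 43326 = -387441075/301119566 + 43326 = 13045918875441/301119566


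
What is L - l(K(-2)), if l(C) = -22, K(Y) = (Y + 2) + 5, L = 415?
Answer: 437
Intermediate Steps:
K(Y) = 7 + Y (K(Y) = (2 + Y) + 5 = 7 + Y)
L - l(K(-2)) = 415 - 1*(-22) = 415 + 22 = 437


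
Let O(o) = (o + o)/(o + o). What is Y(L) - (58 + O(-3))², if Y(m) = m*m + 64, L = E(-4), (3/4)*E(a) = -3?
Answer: -3401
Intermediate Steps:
O(o) = 1 (O(o) = (2*o)/((2*o)) = (2*o)*(1/(2*o)) = 1)
E(a) = -4 (E(a) = (4/3)*(-3) = -4)
L = -4
Y(m) = 64 + m² (Y(m) = m² + 64 = 64 + m²)
Y(L) - (58 + O(-3))² = (64 + (-4)²) - (58 + 1)² = (64 + 16) - 1*59² = 80 - 1*3481 = 80 - 3481 = -3401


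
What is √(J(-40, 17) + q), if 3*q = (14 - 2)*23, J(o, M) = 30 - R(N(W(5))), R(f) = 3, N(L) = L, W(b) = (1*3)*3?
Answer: √119 ≈ 10.909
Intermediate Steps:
W(b) = 9 (W(b) = 3*3 = 9)
J(o, M) = 27 (J(o, M) = 30 - 1*3 = 30 - 3 = 27)
q = 92 (q = ((14 - 2)*23)/3 = (12*23)/3 = (⅓)*276 = 92)
√(J(-40, 17) + q) = √(27 + 92) = √119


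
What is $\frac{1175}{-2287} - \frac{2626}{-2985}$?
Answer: $\frac{2498287}{6826695} \approx 0.36596$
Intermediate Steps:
$\frac{1175}{-2287} - \frac{2626}{-2985} = 1175 \left(- \frac{1}{2287}\right) - - \frac{2626}{2985} = - \frac{1175}{2287} + \frac{2626}{2985} = \frac{2498287}{6826695}$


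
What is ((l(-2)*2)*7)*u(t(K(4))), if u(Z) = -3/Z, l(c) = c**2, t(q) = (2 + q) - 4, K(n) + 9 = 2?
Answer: 56/3 ≈ 18.667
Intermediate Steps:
K(n) = -7 (K(n) = -9 + 2 = -7)
t(q) = -2 + q
((l(-2)*2)*7)*u(t(K(4))) = (((-2)**2*2)*7)*(-3/(-2 - 7)) = ((4*2)*7)*(-3/(-9)) = (8*7)*(-3*(-1/9)) = 56*(1/3) = 56/3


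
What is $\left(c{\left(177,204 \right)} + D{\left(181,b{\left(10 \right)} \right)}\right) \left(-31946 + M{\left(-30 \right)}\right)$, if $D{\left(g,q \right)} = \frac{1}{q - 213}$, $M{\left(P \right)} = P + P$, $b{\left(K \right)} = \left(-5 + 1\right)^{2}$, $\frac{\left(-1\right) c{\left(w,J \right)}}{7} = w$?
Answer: $\frac{7812152504}{197} \approx 3.9656 \cdot 10^{7}$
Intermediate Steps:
$c{\left(w,J \right)} = - 7 w$
$b{\left(K \right)} = 16$ ($b{\left(K \right)} = \left(-4\right)^{2} = 16$)
$M{\left(P \right)} = 2 P$
$D{\left(g,q \right)} = \frac{1}{-213 + q}$
$\left(c{\left(177,204 \right)} + D{\left(181,b{\left(10 \right)} \right)}\right) \left(-31946 + M{\left(-30 \right)}\right) = \left(\left(-7\right) 177 + \frac{1}{-213 + 16}\right) \left(-31946 + 2 \left(-30\right)\right) = \left(-1239 + \frac{1}{-197}\right) \left(-31946 - 60\right) = \left(-1239 - \frac{1}{197}\right) \left(-32006\right) = \left(- \frac{244084}{197}\right) \left(-32006\right) = \frac{7812152504}{197}$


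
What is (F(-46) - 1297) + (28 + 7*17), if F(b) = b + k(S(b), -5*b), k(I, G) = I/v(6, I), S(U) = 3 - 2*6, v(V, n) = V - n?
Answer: -5983/5 ≈ -1196.6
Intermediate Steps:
S(U) = -9 (S(U) = 3 - 12 = -9)
k(I, G) = I/(6 - I)
F(b) = -⅗ + b (F(b) = b - 1*(-9)/(-6 - 9) = b - 1*(-9)/(-15) = b - 1*(-9)*(-1/15) = b - ⅗ = -⅗ + b)
(F(-46) - 1297) + (28 + 7*17) = ((-⅗ - 46) - 1297) + (28 + 7*17) = (-233/5 - 1297) + (28 + 119) = -6718/5 + 147 = -5983/5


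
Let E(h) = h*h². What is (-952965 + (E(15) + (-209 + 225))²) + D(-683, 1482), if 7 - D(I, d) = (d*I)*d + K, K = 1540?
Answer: 1510633675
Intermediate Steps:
D(I, d) = -1533 - I*d² (D(I, d) = 7 - ((d*I)*d + 1540) = 7 - ((I*d)*d + 1540) = 7 - (I*d² + 1540) = 7 - (1540 + I*d²) = 7 + (-1540 - I*d²) = -1533 - I*d²)
E(h) = h³
(-952965 + (E(15) + (-209 + 225))²) + D(-683, 1482) = (-952965 + (15³ + (-209 + 225))²) + (-1533 - 1*(-683)*1482²) = (-952965 + (3375 + 16)²) + (-1533 - 1*(-683)*2196324) = (-952965 + 3391²) + (-1533 + 1500089292) = (-952965 + 11498881) + 1500087759 = 10545916 + 1500087759 = 1510633675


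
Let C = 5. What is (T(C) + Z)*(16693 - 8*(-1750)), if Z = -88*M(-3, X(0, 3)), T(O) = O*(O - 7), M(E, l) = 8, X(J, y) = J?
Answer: -21914802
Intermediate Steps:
T(O) = O*(-7 + O)
Z = -704 (Z = -88*8 = -704)
(T(C) + Z)*(16693 - 8*(-1750)) = (5*(-7 + 5) - 704)*(16693 - 8*(-1750)) = (5*(-2) - 704)*(16693 + 14000) = (-10 - 704)*30693 = -714*30693 = -21914802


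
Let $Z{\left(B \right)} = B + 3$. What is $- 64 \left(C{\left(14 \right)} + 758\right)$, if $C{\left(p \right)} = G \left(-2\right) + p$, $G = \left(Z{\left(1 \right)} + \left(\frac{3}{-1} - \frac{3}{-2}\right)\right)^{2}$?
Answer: $-48608$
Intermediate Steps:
$Z{\left(B \right)} = 3 + B$
$G = \frac{25}{4}$ ($G = \left(\left(3 + 1\right) + \left(\frac{3}{-1} - \frac{3}{-2}\right)\right)^{2} = \left(4 + \left(3 \left(-1\right) - - \frac{3}{2}\right)\right)^{2} = \left(4 + \left(-3 + \frac{3}{2}\right)\right)^{2} = \left(4 - \frac{3}{2}\right)^{2} = \left(\frac{5}{2}\right)^{2} = \frac{25}{4} \approx 6.25$)
$C{\left(p \right)} = - \frac{25}{2} + p$ ($C{\left(p \right)} = \frac{25}{4} \left(-2\right) + p = - \frac{25}{2} + p$)
$- 64 \left(C{\left(14 \right)} + 758\right) = - 64 \left(\left(- \frac{25}{2} + 14\right) + 758\right) = - 64 \left(\frac{3}{2} + 758\right) = \left(-64\right) \frac{1519}{2} = -48608$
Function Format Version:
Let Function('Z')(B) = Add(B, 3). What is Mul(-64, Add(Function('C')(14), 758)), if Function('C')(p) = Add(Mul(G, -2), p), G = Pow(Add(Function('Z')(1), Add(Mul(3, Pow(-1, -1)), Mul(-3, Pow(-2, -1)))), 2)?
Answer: -48608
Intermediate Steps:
Function('Z')(B) = Add(3, B)
G = Rational(25, 4) (G = Pow(Add(Add(3, 1), Add(Mul(3, Pow(-1, -1)), Mul(-3, Pow(-2, -1)))), 2) = Pow(Add(4, Add(Mul(3, -1), Mul(-3, Rational(-1, 2)))), 2) = Pow(Add(4, Add(-3, Rational(3, 2))), 2) = Pow(Add(4, Rational(-3, 2)), 2) = Pow(Rational(5, 2), 2) = Rational(25, 4) ≈ 6.2500)
Function('C')(p) = Add(Rational(-25, 2), p) (Function('C')(p) = Add(Mul(Rational(25, 4), -2), p) = Add(Rational(-25, 2), p))
Mul(-64, Add(Function('C')(14), 758)) = Mul(-64, Add(Add(Rational(-25, 2), 14), 758)) = Mul(-64, Add(Rational(3, 2), 758)) = Mul(-64, Rational(1519, 2)) = -48608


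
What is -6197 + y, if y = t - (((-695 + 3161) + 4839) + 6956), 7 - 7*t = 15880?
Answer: -159079/7 ≈ -22726.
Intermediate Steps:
t = -15873/7 (t = 1 - 1/7*15880 = 1 - 15880/7 = -15873/7 ≈ -2267.6)
y = -115700/7 (y = -15873/7 - (((-695 + 3161) + 4839) + 6956) = -15873/7 - ((2466 + 4839) + 6956) = -15873/7 - (7305 + 6956) = -15873/7 - 1*14261 = -15873/7 - 14261 = -115700/7 ≈ -16529.)
-6197 + y = -6197 - 115700/7 = -159079/7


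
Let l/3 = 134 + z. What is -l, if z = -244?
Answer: 330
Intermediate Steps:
l = -330 (l = 3*(134 - 244) = 3*(-110) = -330)
-l = -1*(-330) = 330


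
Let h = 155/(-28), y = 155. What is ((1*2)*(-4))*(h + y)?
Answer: -8370/7 ≈ -1195.7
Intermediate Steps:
h = -155/28 (h = 155*(-1/28) = -155/28 ≈ -5.5357)
((1*2)*(-4))*(h + y) = ((1*2)*(-4))*(-155/28 + 155) = (2*(-4))*(4185/28) = -8*4185/28 = -8370/7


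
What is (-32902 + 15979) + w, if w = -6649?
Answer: -23572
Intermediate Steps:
(-32902 + 15979) + w = (-32902 + 15979) - 6649 = -16923 - 6649 = -23572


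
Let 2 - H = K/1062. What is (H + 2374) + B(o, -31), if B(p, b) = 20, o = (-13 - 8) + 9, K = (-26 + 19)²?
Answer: 2544503/1062 ≈ 2396.0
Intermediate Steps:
K = 49 (K = (-7)² = 49)
H = 2075/1062 (H = 2 - 49/1062 = 2075/1062 ≈ 1.9539)
o = -12 (o = -21 + 9 = -12)
(H + 2374) + B(o, -31) = (2075/1062 + 2374) + 20 = 2523263/1062 + 20 = 2544503/1062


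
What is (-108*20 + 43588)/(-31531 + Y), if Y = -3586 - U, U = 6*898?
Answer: -41428/40505 ≈ -1.0228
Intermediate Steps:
U = 5388
Y = -8974 (Y = -3586 - 1*5388 = -3586 - 5388 = -8974)
(-108*20 + 43588)/(-31531 + Y) = (-108*20 + 43588)/(-31531 - 8974) = (-2160 + 43588)/(-40505) = 41428*(-1/40505) = -41428/40505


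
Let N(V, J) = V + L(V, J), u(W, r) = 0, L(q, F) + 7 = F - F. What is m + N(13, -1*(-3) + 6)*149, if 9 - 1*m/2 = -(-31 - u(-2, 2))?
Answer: 850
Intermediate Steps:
L(q, F) = -7 (L(q, F) = -7 + (F - F) = -7 + 0 = -7)
N(V, J) = -7 + V (N(V, J) = V - 7 = -7 + V)
m = -44 (m = 18 - (-2)*(-31 - 1*0) = 18 - (-2)*(-31 + 0) = 18 - (-2)*(-31) = 18 - 2*31 = 18 - 62 = -44)
m + N(13, -1*(-3) + 6)*149 = -44 + (-7 + 13)*149 = -44 + 6*149 = -44 + 894 = 850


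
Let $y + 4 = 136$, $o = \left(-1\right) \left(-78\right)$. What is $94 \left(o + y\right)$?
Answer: $19740$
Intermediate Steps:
$o = 78$
$y = 132$ ($y = -4 + 136 = 132$)
$94 \left(o + y\right) = 94 \left(78 + 132\right) = 94 \cdot 210 = 19740$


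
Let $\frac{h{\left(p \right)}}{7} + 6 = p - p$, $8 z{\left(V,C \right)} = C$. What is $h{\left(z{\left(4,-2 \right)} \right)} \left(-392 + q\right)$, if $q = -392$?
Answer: $32928$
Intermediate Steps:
$z{\left(V,C \right)} = \frac{C}{8}$
$h{\left(p \right)} = -42$ ($h{\left(p \right)} = -42 + 7 \left(p - p\right) = -42 + 7 \cdot 0 = -42 + 0 = -42$)
$h{\left(z{\left(4,-2 \right)} \right)} \left(-392 + q\right) = - 42 \left(-392 - 392\right) = \left(-42\right) \left(-784\right) = 32928$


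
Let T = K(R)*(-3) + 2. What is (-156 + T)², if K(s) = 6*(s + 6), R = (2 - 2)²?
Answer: 68644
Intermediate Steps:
R = 0 (R = 0² = 0)
K(s) = 36 + 6*s (K(s) = 6*(6 + s) = 36 + 6*s)
T = -106 (T = (36 + 6*0)*(-3) + 2 = (36 + 0)*(-3) + 2 = 36*(-3) + 2 = -108 + 2 = -106)
(-156 + T)² = (-156 - 106)² = (-262)² = 68644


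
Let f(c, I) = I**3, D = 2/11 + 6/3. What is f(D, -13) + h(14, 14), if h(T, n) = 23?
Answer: -2174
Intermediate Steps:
D = 24/11 (D = 2*(1/11) + 6*(1/3) = 2/11 + 2 = 24/11 ≈ 2.1818)
f(D, -13) + h(14, 14) = (-13)**3 + 23 = -2197 + 23 = -2174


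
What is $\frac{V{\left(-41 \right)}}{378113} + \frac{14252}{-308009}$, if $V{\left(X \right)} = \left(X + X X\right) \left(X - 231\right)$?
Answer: $- \frac{142785521196}{116462207017} \approx -1.226$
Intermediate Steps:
$V{\left(X \right)} = \left(-231 + X\right) \left(X + X^{2}\right)$ ($V{\left(X \right)} = \left(X + X^{2}\right) \left(-231 + X\right) = \left(-231 + X\right) \left(X + X^{2}\right)$)
$\frac{V{\left(-41 \right)}}{378113} + \frac{14252}{-308009} = \frac{\left(-41\right) \left(-231 + \left(-41\right)^{2} - -9430\right)}{378113} + \frac{14252}{-308009} = - 41 \left(-231 + 1681 + 9430\right) \frac{1}{378113} + 14252 \left(- \frac{1}{308009}\right) = \left(-41\right) 10880 \cdot \frac{1}{378113} - \frac{14252}{308009} = \left(-446080\right) \frac{1}{378113} - \frac{14252}{308009} = - \frac{446080}{378113} - \frac{14252}{308009} = - \frac{142785521196}{116462207017}$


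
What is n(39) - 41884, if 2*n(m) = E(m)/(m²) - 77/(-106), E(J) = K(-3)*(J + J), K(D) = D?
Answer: -115431515/2756 ≈ -41884.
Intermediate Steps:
E(J) = -6*J (E(J) = -3*(J + J) = -6*J)
n(m) = 77/212 - 3/m (n(m) = ((-6*m)/(m²) - 77/(-106))/2 = ((-6*m)/m² - 77*(-1/106))/2 = (-6/m + 77/106)/2 = (77/106 - 6/m)/2 = 77/212 - 3/m)
n(39) - 41884 = (77/212 - 3/39) - 41884 = (77/212 - 3*1/39) - 41884 = (77/212 - 1/13) - 41884 = 789/2756 - 41884 = -115431515/2756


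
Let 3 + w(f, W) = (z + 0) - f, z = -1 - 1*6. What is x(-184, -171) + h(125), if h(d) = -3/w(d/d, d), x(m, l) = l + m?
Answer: -3902/11 ≈ -354.73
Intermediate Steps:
z = -7 (z = -1 - 6 = -7)
w(f, W) = -10 - f (w(f, W) = -3 + ((-7 + 0) - f) = -3 + (-7 - f) = -10 - f)
h(d) = 3/11 (h(d) = -3/(-10 - d/d) = -3/(-10 - 1*1) = -3/(-10 - 1) = -3/(-11) = -3*(-1/11) = 3/11)
x(-184, -171) + h(125) = (-171 - 184) + 3/11 = -355 + 3/11 = -3902/11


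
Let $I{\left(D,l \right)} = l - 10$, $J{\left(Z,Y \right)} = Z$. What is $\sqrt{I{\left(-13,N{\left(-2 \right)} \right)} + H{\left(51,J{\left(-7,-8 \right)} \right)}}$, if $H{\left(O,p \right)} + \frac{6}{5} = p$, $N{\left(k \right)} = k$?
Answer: $\frac{i \sqrt{505}}{5} \approx 4.4944 i$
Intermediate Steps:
$H{\left(O,p \right)} = - \frac{6}{5} + p$
$I{\left(D,l \right)} = -10 + l$
$\sqrt{I{\left(-13,N{\left(-2 \right)} \right)} + H{\left(51,J{\left(-7,-8 \right)} \right)}} = \sqrt{\left(-10 - 2\right) - \frac{41}{5}} = \sqrt{-12 - \frac{41}{5}} = \sqrt{- \frac{101}{5}} = \frac{i \sqrt{505}}{5}$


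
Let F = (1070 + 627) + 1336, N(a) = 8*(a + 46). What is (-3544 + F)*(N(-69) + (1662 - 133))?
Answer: -687295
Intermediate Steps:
N(a) = 368 + 8*a (N(a) = 8*(46 + a) = 368 + 8*a)
F = 3033 (F = 1697 + 1336 = 3033)
(-3544 + F)*(N(-69) + (1662 - 133)) = (-3544 + 3033)*((368 + 8*(-69)) + (1662 - 133)) = -511*((368 - 552) + 1529) = -511*(-184 + 1529) = -511*1345 = -687295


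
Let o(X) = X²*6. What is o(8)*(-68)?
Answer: -26112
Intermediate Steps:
o(X) = 6*X²
o(8)*(-68) = (6*8²)*(-68) = (6*64)*(-68) = 384*(-68) = -26112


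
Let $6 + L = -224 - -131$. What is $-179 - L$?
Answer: $-80$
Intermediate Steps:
$L = -99$ ($L = -6 - 93 = -99$)
$-179 - L = -179 - -99 = -179 + 99 = -80$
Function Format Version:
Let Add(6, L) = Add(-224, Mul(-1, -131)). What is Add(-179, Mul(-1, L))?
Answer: -80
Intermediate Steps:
L = -99 (L = Add(-6, Add(-224, Mul(-1, -131))) = Add(-6, Add(-224, 131)) = Add(-6, -93) = -99)
Add(-179, Mul(-1, L)) = Add(-179, Mul(-1, -99)) = Add(-179, 99) = -80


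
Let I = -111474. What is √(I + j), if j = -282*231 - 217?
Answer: I*√176833 ≈ 420.52*I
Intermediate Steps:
j = -65359 (j = -65142 - 217 = -65359)
√(I + j) = √(-111474 - 65359) = √(-176833) = I*√176833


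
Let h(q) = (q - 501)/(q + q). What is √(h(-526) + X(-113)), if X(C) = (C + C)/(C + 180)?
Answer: I*√2976944603/35242 ≈ 1.5482*I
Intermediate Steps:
h(q) = (-501 + q)/(2*q) (h(q) = (-501 + q)/((2*q)) = (-501 + q)*(1/(2*q)) = (-501 + q)/(2*q))
X(C) = 2*C/(180 + C) (X(C) = (2*C)/(180 + C) = 2*C/(180 + C))
√(h(-526) + X(-113)) = √((½)*(-501 - 526)/(-526) + 2*(-113)/(180 - 113)) = √((½)*(-1/526)*(-1027) + 2*(-113)/67) = √(1027/1052 + 2*(-113)*(1/67)) = √(1027/1052 - 226/67) = √(-168943/70484) = I*√2976944603/35242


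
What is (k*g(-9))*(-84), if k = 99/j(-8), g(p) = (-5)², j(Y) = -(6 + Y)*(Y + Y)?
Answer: 51975/8 ≈ 6496.9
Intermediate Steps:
j(Y) = -2*Y*(6 + Y) (j(Y) = -(6 + Y)*2*Y = -2*Y*(6 + Y))
g(p) = 25
k = -99/32 (k = 99/((-2*(-8)*(6 - 8))) = 99/((-2*(-8)*(-2))) = 99/(-32) = 99*(-1/32) = -99/32 ≈ -3.0938)
(k*g(-9))*(-84) = -99/32*25*(-84) = -2475/32*(-84) = 51975/8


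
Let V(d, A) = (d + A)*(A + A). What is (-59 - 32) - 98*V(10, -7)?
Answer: 4025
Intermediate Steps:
V(d, A) = 2*A*(A + d) (V(d, A) = (A + d)*(2*A) = 2*A*(A + d))
(-59 - 32) - 98*V(10, -7) = (-59 - 32) - 196*(-7)*(-7 + 10) = -91 - 196*(-7)*3 = -91 - 98*(-42) = -91 + 4116 = 4025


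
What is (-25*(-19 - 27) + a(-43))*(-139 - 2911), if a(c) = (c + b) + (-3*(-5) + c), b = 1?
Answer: -3294000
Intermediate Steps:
a(c) = 16 + 2*c (a(c) = (c + 1) + (-3*(-5) + c) = (1 + c) + (15 + c) = 16 + 2*c)
(-25*(-19 - 27) + a(-43))*(-139 - 2911) = (-25*(-19 - 27) + (16 + 2*(-43)))*(-139 - 2911) = (-25*(-46) + (16 - 86))*(-3050) = (1150 - 70)*(-3050) = 1080*(-3050) = -3294000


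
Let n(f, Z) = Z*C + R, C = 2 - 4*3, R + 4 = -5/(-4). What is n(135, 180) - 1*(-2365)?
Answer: 2249/4 ≈ 562.25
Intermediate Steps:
R = -11/4 (R = -4 - 5/(-4) = -4 - 5*(-¼) = -4 + 5/4 = -11/4 ≈ -2.7500)
C = -10 (C = 2 - 12 = -10)
n(f, Z) = -11/4 - 10*Z (n(f, Z) = Z*(-10) - 11/4 = -10*Z - 11/4 = -11/4 - 10*Z)
n(135, 180) - 1*(-2365) = (-11/4 - 10*180) - 1*(-2365) = (-11/4 - 1800) + 2365 = -7211/4 + 2365 = 2249/4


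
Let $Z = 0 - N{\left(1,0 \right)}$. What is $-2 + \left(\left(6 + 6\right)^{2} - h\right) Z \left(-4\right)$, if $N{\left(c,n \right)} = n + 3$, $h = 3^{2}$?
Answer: $1618$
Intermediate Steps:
$h = 9$
$N{\left(c,n \right)} = 3 + n$
$Z = -3$ ($Z = 0 - \left(3 + 0\right) = 0 - 3 = -3$)
$-2 + \left(\left(6 + 6\right)^{2} - h\right) Z \left(-4\right) = -2 + \left(\left(6 + 6\right)^{2} - 9\right) \left(\left(-3\right) \left(-4\right)\right) = -2 + \left(12^{2} - 9\right) 12 = -2 + \left(144 - 9\right) 12 = -2 + 135 \cdot 12 = -2 + 1620 = 1618$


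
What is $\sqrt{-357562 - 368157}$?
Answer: $i \sqrt{725719} \approx 851.89 i$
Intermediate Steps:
$\sqrt{-357562 - 368157} = \sqrt{-725719} = i \sqrt{725719}$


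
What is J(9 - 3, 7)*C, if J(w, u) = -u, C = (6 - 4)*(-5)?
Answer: 70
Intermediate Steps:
C = -10 (C = 2*(-5) = -10)
J(9 - 3, 7)*C = -1*7*(-10) = -7*(-10) = 70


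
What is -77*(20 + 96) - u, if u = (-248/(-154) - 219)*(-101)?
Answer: -2378403/77 ≈ -30888.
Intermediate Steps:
u = 1690639/77 (u = (-248*(-1/154) - 219)*(-101) = (124/77 - 219)*(-101) = -16739/77*(-101) = 1690639/77 ≈ 21956.)
-77*(20 + 96) - u = -77*(20 + 96) - 1*1690639/77 = -77*116 - 1690639/77 = -8932 - 1690639/77 = -2378403/77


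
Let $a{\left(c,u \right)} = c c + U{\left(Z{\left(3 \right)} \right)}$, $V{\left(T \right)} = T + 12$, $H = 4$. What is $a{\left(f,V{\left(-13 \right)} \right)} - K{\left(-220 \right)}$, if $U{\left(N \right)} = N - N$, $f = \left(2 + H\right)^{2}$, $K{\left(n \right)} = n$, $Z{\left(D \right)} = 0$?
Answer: $1516$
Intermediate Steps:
$f = 36$ ($f = \left(2 + 4\right)^{2} = 6^{2} = 36$)
$V{\left(T \right)} = 12 + T$
$U{\left(N \right)} = 0$
$a{\left(c,u \right)} = c^{2}$ ($a{\left(c,u \right)} = c c + 0 = c^{2} + 0 = c^{2}$)
$a{\left(f,V{\left(-13 \right)} \right)} - K{\left(-220 \right)} = 36^{2} - -220 = 1296 + 220 = 1516$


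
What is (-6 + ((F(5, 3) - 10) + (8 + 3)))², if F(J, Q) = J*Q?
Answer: 100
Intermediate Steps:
(-6 + ((F(5, 3) - 10) + (8 + 3)))² = (-6 + ((5*3 - 10) + (8 + 3)))² = (-6 + ((15 - 10) + 11))² = (-6 + (5 + 11))² = (-6 + 16)² = 10² = 100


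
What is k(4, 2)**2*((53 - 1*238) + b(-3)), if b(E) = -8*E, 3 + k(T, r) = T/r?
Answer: -161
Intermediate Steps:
k(T, r) = -3 + T/r
k(4, 2)**2*((53 - 1*238) + b(-3)) = (-3 + 4/2)**2*((53 - 1*238) - 8*(-3)) = (-3 + 4*(1/2))**2*((53 - 238) + 24) = (-3 + 2)**2*(-185 + 24) = (-1)**2*(-161) = 1*(-161) = -161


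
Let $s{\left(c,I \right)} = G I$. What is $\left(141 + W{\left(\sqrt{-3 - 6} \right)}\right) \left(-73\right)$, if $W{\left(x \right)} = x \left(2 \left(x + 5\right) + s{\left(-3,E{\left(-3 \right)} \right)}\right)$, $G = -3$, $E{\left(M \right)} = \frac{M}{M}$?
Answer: $-8979 - 1533 i \approx -8979.0 - 1533.0 i$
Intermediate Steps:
$E{\left(M \right)} = 1$
$s{\left(c,I \right)} = - 3 I$
$W{\left(x \right)} = x \left(7 + 2 x\right)$ ($W{\left(x \right)} = x \left(2 \left(x + 5\right) - 3\right) = x \left(2 \left(5 + x\right) - 3\right) = x \left(\left(10 + 2 x\right) - 3\right) = x \left(7 + 2 x\right)$)
$\left(141 + W{\left(\sqrt{-3 - 6} \right)}\right) \left(-73\right) = \left(141 + \sqrt{-3 - 6} \left(7 + 2 \sqrt{-3 - 6}\right)\right) \left(-73\right) = \left(141 + \sqrt{-9} \left(7 + 2 \sqrt{-9}\right)\right) \left(-73\right) = \left(141 + 3 i \left(7 + 2 \cdot 3 i\right)\right) \left(-73\right) = \left(141 + 3 i \left(7 + 6 i\right)\right) \left(-73\right) = -10293 - 219 i \left(7 + 6 i\right)$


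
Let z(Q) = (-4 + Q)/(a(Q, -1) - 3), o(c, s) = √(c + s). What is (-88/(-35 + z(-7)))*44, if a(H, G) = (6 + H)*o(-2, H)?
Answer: 2311584/19861 - 127776*I/19861 ≈ 116.39 - 6.4335*I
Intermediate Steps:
a(H, G) = √(-2 + H)*(6 + H) (a(H, G) = (6 + H)*√(-2 + H) = √(-2 + H)*(6 + H))
z(Q) = (-4 + Q)/(-3 + √(-2 + Q)*(6 + Q)) (z(Q) = (-4 + Q)/(√(-2 + Q)*(6 + Q) - 3) = (-4 + Q)/(-3 + √(-2 + Q)*(6 + Q)))
(-88/(-35 + z(-7)))*44 = (-88/(-35 + (-4 - 7)/(-3 + √(-2 - 7)*(6 - 7))))*44 = (-88/(-35 - 11/(-3 + √(-9)*(-1))))*44 = (-88/(-35 - 11/(-3 + (3*I)*(-1))))*44 = (-88/(-35 - 11/(-3 - 3*I)))*44 = (-88/(-35 + ((-3 + 3*I)/18)*(-11)))*44 = (-88/(-35 - 11*(-3 + 3*I)/18))*44 = -88/(-35 - 11*(-3 + 3*I)/18)*44 = -3872/(-35 - 11*(-3 + 3*I)/18)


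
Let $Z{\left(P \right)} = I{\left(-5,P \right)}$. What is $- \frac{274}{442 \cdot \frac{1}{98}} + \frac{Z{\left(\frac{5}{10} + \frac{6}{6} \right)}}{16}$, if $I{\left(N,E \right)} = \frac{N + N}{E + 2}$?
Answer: $- \frac{377033}{6188} \approx -60.93$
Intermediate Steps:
$I{\left(N,E \right)} = \frac{2 N}{2 + E}$
$Z{\left(P \right)} = - \frac{10}{2 + P}$ ($Z{\left(P \right)} = 2 \left(-5\right) \frac{1}{2 + P} = - \frac{10}{2 + P}$)
$- \frac{274}{442 \cdot \frac{1}{98}} + \frac{Z{\left(\frac{5}{10} + \frac{6}{6} \right)}}{16} = - \frac{274}{442 \cdot \frac{1}{98}} + \frac{\left(-10\right) \frac{1}{2 + \left(\frac{5}{10} + \frac{6}{6}\right)}}{16} = - \frac{274}{442 \cdot \frac{1}{98}} + - \frac{10}{2 + \left(5 \cdot \frac{1}{10} + 6 \cdot \frac{1}{6}\right)} \frac{1}{16} = - \frac{274}{\frac{221}{49}} + - \frac{10}{2 + \left(\frac{1}{2} + 1\right)} \frac{1}{16} = \left(-274\right) \frac{49}{221} + - \frac{10}{2 + \frac{3}{2}} \cdot \frac{1}{16} = - \frac{13426}{221} + - \frac{10}{\frac{7}{2}} \cdot \frac{1}{16} = - \frac{13426}{221} + \left(-10\right) \frac{2}{7} \cdot \frac{1}{16} = - \frac{13426}{221} - \frac{5}{28} = - \frac{377033}{6188}$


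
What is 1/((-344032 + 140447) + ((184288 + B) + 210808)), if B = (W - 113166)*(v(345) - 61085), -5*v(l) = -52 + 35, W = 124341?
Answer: -1/682395369 ≈ -1.4654e-9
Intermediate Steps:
v(l) = 17/5 (v(l) = -(-52 + 35)/5 = -⅕*(-17) = 17/5)
B = -682586880 (B = (124341 - 113166)*(17/5 - 61085) = 11175*(-305408/5) = -682586880)
1/((-344032 + 140447) + ((184288 + B) + 210808)) = 1/((-344032 + 140447) + ((184288 - 682586880) + 210808)) = 1/(-203585 + (-682402592 + 210808)) = 1/(-203585 - 682191784) = 1/(-682395369) = -1/682395369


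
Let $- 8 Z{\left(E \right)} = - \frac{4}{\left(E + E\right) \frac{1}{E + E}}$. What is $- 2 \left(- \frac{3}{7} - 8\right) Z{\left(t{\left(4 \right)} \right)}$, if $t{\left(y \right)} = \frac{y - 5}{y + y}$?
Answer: $\frac{59}{7} \approx 8.4286$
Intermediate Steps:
$t{\left(y \right)} = \frac{-5 + y}{2 y}$
$Z{\left(E \right)} = \frac{1}{2}$ ($Z{\left(E \right)} = - \frac{\left(-4\right) \frac{1}{\left(E + E\right) \frac{1}{E + E}}}{8} = - \frac{\left(-4\right) \frac{1}{2 E \frac{1}{2 E}}}{8} = - \frac{\left(-4\right) 1^{-1}}{8} = - \frac{\left(-4\right) 1}{8} = \left(- \frac{1}{8}\right) \left(-4\right) = \frac{1}{2}$)
$- 2 \left(- \frac{3}{7} - 8\right) Z{\left(t{\left(4 \right)} \right)} = - 2 \left(- \frac{3}{7} - 8\right) \frac{1}{2} = \left(-2\right) \left(- \frac{59}{7}\right) \frac{1}{2} = \frac{118}{7} \cdot \frac{1}{2} = \frac{59}{7}$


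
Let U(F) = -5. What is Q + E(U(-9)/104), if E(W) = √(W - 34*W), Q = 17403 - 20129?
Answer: -2726 + √4290/52 ≈ -2724.7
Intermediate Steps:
Q = -2726
E(W) = √33*√(-W) (E(W) = √(-33*W) = √33*√(-W))
Q + E(U(-9)/104) = -2726 + √33*√(-(-5)/104) = -2726 + √33*√(-1*(-5/104)) = -2726 + √33*√(5/104) = -2726 + √33*(√130/52) = -2726 + √4290/52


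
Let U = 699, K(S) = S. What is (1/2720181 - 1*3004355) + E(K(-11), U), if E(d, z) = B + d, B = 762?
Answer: -8170346532323/2720181 ≈ -3.0036e+6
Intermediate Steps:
E(d, z) = 762 + d
(1/2720181 - 1*3004355) + E(K(-11), U) = (1/2720181 - 1*3004355) + (762 - 11) = (1/2720181 - 3004355) + 751 = -8172389388254/2720181 + 751 = -8170346532323/2720181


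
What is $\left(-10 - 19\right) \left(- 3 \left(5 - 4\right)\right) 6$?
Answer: $522$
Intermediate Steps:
$\left(-10 - 19\right) \left(- 3 \left(5 - 4\right)\right) 6 = - 29 \left(\left(-3\right) 1\right) 6 = \left(-29\right) \left(-3\right) 6 = 87 \cdot 6 = 522$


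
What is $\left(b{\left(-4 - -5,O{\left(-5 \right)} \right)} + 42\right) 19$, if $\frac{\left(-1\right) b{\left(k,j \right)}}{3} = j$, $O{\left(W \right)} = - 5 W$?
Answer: $-627$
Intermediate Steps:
$b{\left(k,j \right)} = - 3 j$
$\left(b{\left(-4 - -5,O{\left(-5 \right)} \right)} + 42\right) 19 = \left(- 3 \left(\left(-5\right) \left(-5\right)\right) + 42\right) 19 = \left(\left(-3\right) 25 + 42\right) 19 = \left(-75 + 42\right) 19 = \left(-33\right) 19 = -627$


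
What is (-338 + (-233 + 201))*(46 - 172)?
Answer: 46620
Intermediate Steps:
(-338 + (-233 + 201))*(46 - 172) = (-338 - 32)*(-126) = -370*(-126) = 46620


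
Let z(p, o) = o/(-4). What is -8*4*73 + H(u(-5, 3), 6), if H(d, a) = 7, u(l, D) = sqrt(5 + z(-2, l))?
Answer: -2329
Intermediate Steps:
z(p, o) = -o/4 (z(p, o) = o*(-1/4) = -o/4)
u(l, D) = sqrt(5 - l/4)
-8*4*73 + H(u(-5, 3), 6) = -8*4*73 + 7 = -32*73 + 7 = -2336 + 7 = -2329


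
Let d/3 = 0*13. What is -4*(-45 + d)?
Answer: 180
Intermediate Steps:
d = 0 (d = 3*(0*13) = 3*0 = 0)
-4*(-45 + d) = -4*(-45 + 0) = -4*(-45) = 180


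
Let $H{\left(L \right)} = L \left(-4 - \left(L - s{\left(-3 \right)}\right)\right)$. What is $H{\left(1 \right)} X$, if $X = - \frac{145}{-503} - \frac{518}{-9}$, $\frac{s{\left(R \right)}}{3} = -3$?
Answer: $- \frac{3666026}{4527} \approx -809.81$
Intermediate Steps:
$s{\left(R \right)} = -9$ ($s{\left(R \right)} = 3 \left(-3\right) = -9$)
$X = \frac{261859}{4527}$ ($X = \left(-145\right) \left(- \frac{1}{503}\right) - - \frac{518}{9} = \frac{145}{503} + \frac{518}{9} = \frac{261859}{4527} \approx 57.844$)
$H{\left(L \right)} = L \left(-13 - L\right)$ ($H{\left(L \right)} = L \left(-4 - \left(9 + L\right)\right) = L \left(-13 - L\right)$)
$H{\left(1 \right)} X = \left(-1\right) 1 \left(13 + 1\right) \frac{261859}{4527} = \left(-1\right) 1 \cdot 14 \cdot \frac{261859}{4527} = \left(-14\right) \frac{261859}{4527} = - \frac{3666026}{4527}$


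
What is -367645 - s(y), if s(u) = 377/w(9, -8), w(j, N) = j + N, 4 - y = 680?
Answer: -368022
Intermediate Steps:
y = -676 (y = 4 - 1*680 = 4 - 680 = -676)
w(j, N) = N + j
s(u) = 377 (s(u) = 377/(-8 + 9) = 377/1 = 377*1 = 377)
-367645 - s(y) = -367645 - 1*377 = -367645 - 377 = -368022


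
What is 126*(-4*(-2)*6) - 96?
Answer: 5952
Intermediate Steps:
126*(-4*(-2)*6) - 96 = 126*(8*6) - 96 = 126*48 - 96 = 6048 - 96 = 5952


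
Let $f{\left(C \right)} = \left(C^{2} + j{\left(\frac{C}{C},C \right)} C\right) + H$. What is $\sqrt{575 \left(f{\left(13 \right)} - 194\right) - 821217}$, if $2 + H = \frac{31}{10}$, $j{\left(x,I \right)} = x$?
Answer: $\frac{i \sqrt{3309938}}{2} \approx 909.66 i$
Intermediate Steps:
$H = \frac{11}{10}$ ($H = -2 + \frac{31}{10} = \frac{11}{10} \approx 1.1$)
$f{\left(C \right)} = \frac{11}{10} + C + C^{2}$ ($f{\left(C \right)} = \left(C^{2} + \frac{C}{C} C\right) + \frac{11}{10} = \left(C^{2} + 1 C\right) + \frac{11}{10} = \left(C^{2} + C\right) + \frac{11}{10} = \left(C + C^{2}\right) + \frac{11}{10} = \frac{11}{10} + C + C^{2}$)
$\sqrt{575 \left(f{\left(13 \right)} - 194\right) - 821217} = \sqrt{575 \left(\left(\frac{11}{10} + 13 + 13^{2}\right) - 194\right) - 821217} = \sqrt{575 \left(\left(\frac{11}{10} + 13 + 169\right) - 194\right) - 821217} = \sqrt{575 \left(\frac{1831}{10} - 194\right) - 821217} = \sqrt{575 \left(- \frac{109}{10}\right) - 821217} = \sqrt{- \frac{12535}{2} - 821217} = \sqrt{- \frac{1654969}{2}} = \frac{i \sqrt{3309938}}{2}$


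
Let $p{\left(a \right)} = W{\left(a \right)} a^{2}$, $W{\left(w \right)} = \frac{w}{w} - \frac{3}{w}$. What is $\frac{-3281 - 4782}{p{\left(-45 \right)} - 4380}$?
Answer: $\frac{8063}{2220} \approx 3.632$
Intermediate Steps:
$W{\left(w \right)} = 1 - \frac{3}{w}$
$p{\left(a \right)} = a \left(-3 + a\right)$ ($p{\left(a \right)} = \frac{-3 + a}{a} a^{2} = a \left(-3 + a\right)$)
$\frac{-3281 - 4782}{p{\left(-45 \right)} - 4380} = \frac{-3281 - 4782}{- 45 \left(-3 - 45\right) - 4380} = - \frac{8063}{\left(-45\right) \left(-48\right) - 4380} = - \frac{8063}{2160 - 4380} = - \frac{8063}{-2220} = \left(-8063\right) \left(- \frac{1}{2220}\right) = \frac{8063}{2220}$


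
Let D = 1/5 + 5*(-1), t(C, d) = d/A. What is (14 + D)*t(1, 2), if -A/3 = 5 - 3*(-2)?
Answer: -92/165 ≈ -0.55758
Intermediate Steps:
A = -33 (A = -3*(5 - 3*(-2)) = -3*(5 - 1*(-6)) = -3*(5 + 6) = -3*11 = -33)
t(C, d) = -d/33 (t(C, d) = d/(-33) = d*(-1/33) = -d/33)
D = -24/5 (D = ⅕ - 5 = -24/5 ≈ -4.8000)
(14 + D)*t(1, 2) = (14 - 24/5)*(-1/33*2) = (46/5)*(-2/33) = -92/165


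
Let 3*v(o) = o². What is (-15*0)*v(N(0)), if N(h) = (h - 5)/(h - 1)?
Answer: 0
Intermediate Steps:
N(h) = (-5 + h)/(-1 + h)
v(o) = o²/3
(-15*0)*v(N(0)) = (-15*0)*(((-5 + 0)/(-1 + 0))²/3) = 0*((-5/(-1))²/3) = 0*((-1*(-5))²/3) = 0*((⅓)*5²) = 0*((⅓)*25) = 0*(25/3) = 0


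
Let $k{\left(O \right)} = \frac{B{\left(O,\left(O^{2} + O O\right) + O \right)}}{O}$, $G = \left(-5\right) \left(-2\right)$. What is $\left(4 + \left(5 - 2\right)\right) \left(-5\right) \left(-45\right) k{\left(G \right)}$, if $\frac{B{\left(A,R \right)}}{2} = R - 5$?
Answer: $64575$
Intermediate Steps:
$B{\left(A,R \right)} = -10 + 2 R$ ($B{\left(A,R \right)} = 2 \left(R - 5\right) = 2 \left(-5 + R\right) = -10 + 2 R$)
$G = 10$
$k{\left(O \right)} = \frac{-10 + 2 O + 4 O^{2}}{O}$ ($k{\left(O \right)} = \frac{-10 + 2 \left(\left(O^{2} + O O\right) + O\right)}{O} = \frac{-10 + 2 \left(\left(O^{2} + O^{2}\right) + O\right)}{O} = \frac{-10 + 2 \left(2 O^{2} + O\right)}{O} = \frac{-10 + 2 \left(O + 2 O^{2}\right)}{O} = \frac{-10 + \left(2 O + 4 O^{2}\right)}{O} = \frac{-10 + 2 O + 4 O^{2}}{O}$)
$\left(4 + \left(5 - 2\right)\right) \left(-5\right) \left(-45\right) k{\left(G \right)} = \left(4 + \left(5 - 2\right)\right) \left(-5\right) \left(-45\right) \left(2 - \frac{10}{10} + 4 \cdot 10\right) = \left(4 + 3\right) \left(-5\right) \left(-45\right) \left(2 - 1 + 40\right) = 7 \left(-5\right) \left(-45\right) \left(2 - 1 + 40\right) = \left(-35\right) \left(-45\right) 41 = 1575 \cdot 41 = 64575$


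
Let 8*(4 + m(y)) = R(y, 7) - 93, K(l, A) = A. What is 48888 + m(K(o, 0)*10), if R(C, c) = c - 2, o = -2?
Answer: 48873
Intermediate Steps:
R(C, c) = -2 + c
m(y) = -15 (m(y) = -4 + ((-2 + 7) - 93)/8 = -4 + (5 - 93)/8 = -4 + (⅛)*(-88) = -4 - 11 = -15)
48888 + m(K(o, 0)*10) = 48888 - 15 = 48873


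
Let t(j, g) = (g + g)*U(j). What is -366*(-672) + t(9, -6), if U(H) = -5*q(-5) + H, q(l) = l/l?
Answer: 245904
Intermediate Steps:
q(l) = 1
U(H) = -5 + H (U(H) = -5*1 + H = -5 + H)
t(j, g) = 2*g*(-5 + j) (t(j, g) = (g + g)*(-5 + j) = (2*g)*(-5 + j) = 2*g*(-5 + j))
-366*(-672) + t(9, -6) = -366*(-672) + 2*(-6)*(-5 + 9) = 245952 + 2*(-6)*4 = 245952 - 48 = 245904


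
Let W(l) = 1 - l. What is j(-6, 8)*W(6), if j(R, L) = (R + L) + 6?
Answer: -40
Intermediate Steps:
j(R, L) = 6 + L + R (j(R, L) = (L + R) + 6 = 6 + L + R)
j(-6, 8)*W(6) = (6 + 8 - 6)*(1 - 1*6) = 8*(1 - 6) = 8*(-5) = -40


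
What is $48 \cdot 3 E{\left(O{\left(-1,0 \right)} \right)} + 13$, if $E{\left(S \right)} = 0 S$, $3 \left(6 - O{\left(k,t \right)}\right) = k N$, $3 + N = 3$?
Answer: $13$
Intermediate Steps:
$N = 0$ ($N = -3 + 3 = 0$)
$O{\left(k,t \right)} = 6$ ($O{\left(k,t \right)} = 6 - \frac{k 0}{3} = 6 - 0 = 6 + 0 = 6$)
$E{\left(S \right)} = 0$
$48 \cdot 3 E{\left(O{\left(-1,0 \right)} \right)} + 13 = 48 \cdot 3 \cdot 0 + 13 = 48 \cdot 0 + 13 = 0 + 13 = 13$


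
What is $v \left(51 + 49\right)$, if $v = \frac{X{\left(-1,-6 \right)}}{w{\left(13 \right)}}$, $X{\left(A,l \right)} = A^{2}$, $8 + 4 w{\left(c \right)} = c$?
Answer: $80$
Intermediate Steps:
$w{\left(c \right)} = -2 + \frac{c}{4}$
$v = \frac{4}{5}$ ($v = \frac{\left(-1\right)^{2}}{-2 + \frac{1}{4} \cdot 13} = 1 \frac{1}{-2 + \frac{13}{4}} = 1 \frac{1}{\frac{5}{4}} = 1 \cdot \frac{4}{5} = \frac{4}{5} \approx 0.8$)
$v \left(51 + 49\right) = \frac{4 \left(51 + 49\right)}{5} = \frac{4}{5} \cdot 100 = 80$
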